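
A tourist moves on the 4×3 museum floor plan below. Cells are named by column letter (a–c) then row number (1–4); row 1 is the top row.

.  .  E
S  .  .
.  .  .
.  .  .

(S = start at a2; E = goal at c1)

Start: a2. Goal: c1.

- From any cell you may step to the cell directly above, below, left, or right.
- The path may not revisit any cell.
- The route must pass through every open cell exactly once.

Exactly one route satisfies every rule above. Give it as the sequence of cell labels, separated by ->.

Need to visit all 12 open cells exactly once, starting at a2 and ending at c1.
Cell c4 has only two open neighbours (c3 and b4), so the path must pass straight through it: one of those is the cell it's entered from and the other is where it exits.
Route from a2: up 1 to a1, right 1 to b1, down 2 to b3, left 1 to a3, down 1 to a4, right 2 to c4, up 3 to c1 — 11 moves in all.
Check: all 12 open cells covered.

a2 -> a1 -> b1 -> b2 -> b3 -> a3 -> a4 -> b4 -> c4 -> c3 -> c2 -> c1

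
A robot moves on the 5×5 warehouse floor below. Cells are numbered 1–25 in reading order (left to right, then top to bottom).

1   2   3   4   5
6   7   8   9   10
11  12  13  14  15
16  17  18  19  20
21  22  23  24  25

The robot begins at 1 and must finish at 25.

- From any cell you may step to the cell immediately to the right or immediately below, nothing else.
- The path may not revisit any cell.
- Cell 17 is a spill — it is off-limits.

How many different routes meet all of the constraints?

A right/down-only route from 1 to 25 makes exactly 4 down-moves and 4 right-moves in some order.
With no other constraints that would be C(8,4) = 70 routes.
Subtract routes through each blocked cell (inclusion–exclusion for overlaps): − through 17: 16 → 54.
That gives 54 routes.

54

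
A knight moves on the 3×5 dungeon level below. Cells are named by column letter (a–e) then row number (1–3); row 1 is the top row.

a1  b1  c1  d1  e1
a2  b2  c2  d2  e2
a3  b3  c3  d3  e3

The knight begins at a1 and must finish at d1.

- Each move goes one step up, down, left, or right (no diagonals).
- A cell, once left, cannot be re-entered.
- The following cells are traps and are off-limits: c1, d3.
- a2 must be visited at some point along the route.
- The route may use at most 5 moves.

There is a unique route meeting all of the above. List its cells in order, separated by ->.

a1 -> a2 -> b2 -> c2 -> d2 -> d1

Any route must reach a2 and still end at d1 within 5 moves, so the order of the required stops is forced.
Route from a1: down 1 to a2, right 3 to d2, up 1 to d1 — 5 moves in all.
Check: all required cells visited; 5 ≤ 5 moves.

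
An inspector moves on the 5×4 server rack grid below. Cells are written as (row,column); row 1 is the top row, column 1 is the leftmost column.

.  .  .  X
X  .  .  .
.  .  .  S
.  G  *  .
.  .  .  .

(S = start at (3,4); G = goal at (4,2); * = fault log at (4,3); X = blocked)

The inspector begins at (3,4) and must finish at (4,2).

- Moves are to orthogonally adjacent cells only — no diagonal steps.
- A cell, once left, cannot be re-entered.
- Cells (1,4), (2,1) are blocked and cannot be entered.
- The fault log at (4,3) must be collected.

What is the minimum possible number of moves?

Any route passes through (4,3) somewhere between (3,4) and (4,2). Summing Manhattan distances along the two legs ((3,4) → (4,3) → (4,2)) gives a lower bound of 2 + 1 = 3 moves.
A route of 3 moves achieves this: (3,4) → (4,4) → (4,3) → (4,2).
Since 3 matches the lower bound, it is optimal.

3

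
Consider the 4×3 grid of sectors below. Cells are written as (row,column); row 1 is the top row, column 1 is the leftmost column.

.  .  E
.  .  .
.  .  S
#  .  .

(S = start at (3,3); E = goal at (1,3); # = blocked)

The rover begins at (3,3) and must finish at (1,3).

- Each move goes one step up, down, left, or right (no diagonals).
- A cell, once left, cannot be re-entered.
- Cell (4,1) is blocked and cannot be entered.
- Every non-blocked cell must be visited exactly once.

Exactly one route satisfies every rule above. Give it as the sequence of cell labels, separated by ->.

Need to visit all 11 open cells exactly once, starting at (3,3) and ending at (1,3).
Cell (4,3) has only two open neighbours ((3,3) and (4,2)), so the path must pass straight through it: one of those is the cell it's entered from and the other is where it exits.
Route from (3,3): down to (4,3), left to (4,2), up to (3,2), left to (3,1), 2× up (reaching (1,1)), right to (1,2), down to (2,2), right to (2,3), up to (1,3) — 10 moves in all.
Check: all 11 open cells covered.

(3,3) -> (4,3) -> (4,2) -> (3,2) -> (3,1) -> (2,1) -> (1,1) -> (1,2) -> (2,2) -> (2,3) -> (1,3)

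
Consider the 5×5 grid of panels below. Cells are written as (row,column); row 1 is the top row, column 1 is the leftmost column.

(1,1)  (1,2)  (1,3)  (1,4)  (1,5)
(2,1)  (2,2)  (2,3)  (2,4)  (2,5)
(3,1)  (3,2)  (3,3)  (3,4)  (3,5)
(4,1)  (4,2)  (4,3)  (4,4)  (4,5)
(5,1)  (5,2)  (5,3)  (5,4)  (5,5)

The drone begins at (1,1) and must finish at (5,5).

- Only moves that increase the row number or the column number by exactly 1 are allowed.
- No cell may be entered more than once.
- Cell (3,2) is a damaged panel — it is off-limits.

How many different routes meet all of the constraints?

A right/down-only route from (1,1) to (5,5) makes exactly 4 down-moves and 4 right-moves in some order.
With no other constraints that would be C(8,4) = 70 routes.
Subtract routes through each blocked cell (inclusion–exclusion for overlaps): − through (3,2): 30 → 40.
That gives 40 routes.

40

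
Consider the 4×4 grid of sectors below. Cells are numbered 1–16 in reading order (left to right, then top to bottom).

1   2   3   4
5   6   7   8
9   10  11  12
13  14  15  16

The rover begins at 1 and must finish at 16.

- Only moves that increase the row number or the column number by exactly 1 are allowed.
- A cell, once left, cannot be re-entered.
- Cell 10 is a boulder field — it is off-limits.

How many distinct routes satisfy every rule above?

11

A right/down-only route from 1 to 16 makes exactly 3 down-moves and 3 right-moves in some order.
With no other constraints that would be C(6,3) = 20 routes.
Subtract routes through each blocked cell (inclusion–exclusion for overlaps): − through 10: 9 → 11.
That gives 11 routes.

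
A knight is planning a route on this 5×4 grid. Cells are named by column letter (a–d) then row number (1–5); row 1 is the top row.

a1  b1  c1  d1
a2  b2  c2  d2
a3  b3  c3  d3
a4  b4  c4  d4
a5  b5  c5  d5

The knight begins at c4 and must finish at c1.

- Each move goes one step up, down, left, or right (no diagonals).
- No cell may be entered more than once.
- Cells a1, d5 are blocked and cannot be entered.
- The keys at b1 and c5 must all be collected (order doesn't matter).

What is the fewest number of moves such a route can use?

Any route passes through b1 and c5 in some order between c4 and c1. Summing Manhattan distances along each leg and taking the cheapest ordering (c4 → c5 → b1 → c1) gives a lower bound of 1 + 5 + 1 = 7 moves.
A route of 7 moves achieves this: c4 → c5 → b5 → b4 → b3 → b2 → b1 → c1.
Since 7 matches the lower bound, it is optimal.

7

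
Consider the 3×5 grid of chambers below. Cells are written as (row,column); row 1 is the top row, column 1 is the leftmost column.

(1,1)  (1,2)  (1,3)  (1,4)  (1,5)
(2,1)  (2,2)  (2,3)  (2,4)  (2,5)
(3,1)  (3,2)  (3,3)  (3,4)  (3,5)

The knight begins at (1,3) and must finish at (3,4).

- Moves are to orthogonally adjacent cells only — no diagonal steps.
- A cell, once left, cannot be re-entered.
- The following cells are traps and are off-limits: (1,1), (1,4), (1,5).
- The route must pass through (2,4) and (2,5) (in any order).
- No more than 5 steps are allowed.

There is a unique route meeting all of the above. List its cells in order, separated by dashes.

(1,3) - (2,3) - (2,4) - (2,5) - (3,5) - (3,4)

The budget equals the shortest possible length, so every move has to be on a shortest route through the required cells.
Route from (1,3): down 1 to (2,3), right 2 to (2,5), down 1 to (3,5), left 1 to (3,4) — 5 moves in all.
Check: all required cells visited; 5 ≤ 5 moves.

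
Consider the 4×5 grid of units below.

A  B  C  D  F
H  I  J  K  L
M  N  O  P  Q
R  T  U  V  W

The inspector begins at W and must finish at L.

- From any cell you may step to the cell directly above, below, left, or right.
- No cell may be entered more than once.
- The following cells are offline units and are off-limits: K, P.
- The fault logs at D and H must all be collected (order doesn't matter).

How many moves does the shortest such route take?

Any route passes through D and H in some order between W and L. Summing Manhattan distances along each leg and taking the cheapest ordering (W → D → H → L) gives a lower bound of 4 + 4 + 4 = 12 moves.
A route of 12 moves achieves this: W → V → U → O → J → I → H → A → B → C → D → F → L.
Since 12 matches the lower bound, it is optimal.

12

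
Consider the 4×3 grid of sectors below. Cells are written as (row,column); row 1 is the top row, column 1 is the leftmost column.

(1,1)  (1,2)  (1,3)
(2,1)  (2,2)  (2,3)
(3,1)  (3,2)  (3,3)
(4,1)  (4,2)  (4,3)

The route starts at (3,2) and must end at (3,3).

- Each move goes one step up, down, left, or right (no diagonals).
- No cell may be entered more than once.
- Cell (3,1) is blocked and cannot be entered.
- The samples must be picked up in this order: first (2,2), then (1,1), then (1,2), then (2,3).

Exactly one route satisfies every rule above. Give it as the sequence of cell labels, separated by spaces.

The waypoints must appear in the order (2,2), (1,1), (1,2), (2,3), with no cell reused.
Route from (3,2): up 1 to (2,2), left 1 to (2,1), up 1 to (1,1), right 2 to (1,3), down 2 to (3,3) — 7 moves in all.
Check: order respected ((2,2) at step 1, (1,1) at step 3, (1,2) at step 4, (2,3) at step 6).

(3,2) (2,2) (2,1) (1,1) (1,2) (1,3) (2,3) (3,3)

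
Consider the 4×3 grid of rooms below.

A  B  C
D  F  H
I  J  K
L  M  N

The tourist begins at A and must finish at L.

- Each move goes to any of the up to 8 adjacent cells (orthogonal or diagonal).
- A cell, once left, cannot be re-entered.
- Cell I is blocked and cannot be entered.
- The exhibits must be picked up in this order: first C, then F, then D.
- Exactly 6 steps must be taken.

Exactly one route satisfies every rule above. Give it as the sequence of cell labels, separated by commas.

A, B, C, F, D, J, L

The waypoints must appear in the order C, F, D, with no cell reused.
Route from A: 2× right (reaching C), down-left to F, left to D, down-right to J, down-left to L — 6 moves in all.
Check: order respected (C at step 2, F at step 3, D at step 4); 6 moves as required.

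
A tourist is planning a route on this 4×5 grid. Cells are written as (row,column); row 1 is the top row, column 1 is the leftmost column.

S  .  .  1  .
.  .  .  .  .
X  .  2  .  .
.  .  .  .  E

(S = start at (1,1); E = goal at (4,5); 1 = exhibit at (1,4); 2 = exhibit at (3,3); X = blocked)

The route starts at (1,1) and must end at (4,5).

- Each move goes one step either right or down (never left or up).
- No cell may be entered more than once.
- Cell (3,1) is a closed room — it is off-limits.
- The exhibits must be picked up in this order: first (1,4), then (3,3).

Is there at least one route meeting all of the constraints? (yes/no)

no

(3,3) lies to the left of (1,4), so going from (1,4) to (3,3) would need a leftward move — but moves only go right/down, so (1,4) cannot be visited before (3,3).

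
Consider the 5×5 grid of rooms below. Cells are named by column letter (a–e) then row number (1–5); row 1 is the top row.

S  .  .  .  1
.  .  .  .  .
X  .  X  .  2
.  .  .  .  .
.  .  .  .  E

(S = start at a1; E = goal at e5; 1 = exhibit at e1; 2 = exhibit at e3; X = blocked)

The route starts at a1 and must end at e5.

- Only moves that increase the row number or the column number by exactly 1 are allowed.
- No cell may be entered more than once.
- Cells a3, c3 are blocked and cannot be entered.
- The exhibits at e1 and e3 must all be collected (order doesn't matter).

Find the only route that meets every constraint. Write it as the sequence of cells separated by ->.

Moves only go right or down, so the column and row indices never decrease.
Route from a1: right 4 to e1, down 4 to e5 — 8 moves in all.
Check: all required cells visited.

a1 -> b1 -> c1 -> d1 -> e1 -> e2 -> e3 -> e4 -> e5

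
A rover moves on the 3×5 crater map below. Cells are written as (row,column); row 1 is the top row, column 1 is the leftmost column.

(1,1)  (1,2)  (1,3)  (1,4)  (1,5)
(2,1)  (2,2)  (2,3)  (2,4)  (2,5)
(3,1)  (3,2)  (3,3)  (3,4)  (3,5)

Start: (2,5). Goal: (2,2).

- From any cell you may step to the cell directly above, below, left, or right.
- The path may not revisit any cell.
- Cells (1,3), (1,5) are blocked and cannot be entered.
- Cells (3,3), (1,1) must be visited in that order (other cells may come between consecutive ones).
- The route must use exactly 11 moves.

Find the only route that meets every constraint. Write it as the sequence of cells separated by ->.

The waypoints must appear in the order (3,3), (1,1), with no cell reused.
Route from (2,5): down to (3,5), left to (3,4), up to (2,4), left to (2,3), down to (3,3), 2× left (reaching (3,1)), 2× up (reaching (1,1)), right to (1,2), down to (2,2) — 11 moves in all.
Check: order respected ((3,3) at step 5, (1,1) at step 9); 11 moves as required.

(2,5) -> (3,5) -> (3,4) -> (2,4) -> (2,3) -> (3,3) -> (3,2) -> (3,1) -> (2,1) -> (1,1) -> (1,2) -> (2,2)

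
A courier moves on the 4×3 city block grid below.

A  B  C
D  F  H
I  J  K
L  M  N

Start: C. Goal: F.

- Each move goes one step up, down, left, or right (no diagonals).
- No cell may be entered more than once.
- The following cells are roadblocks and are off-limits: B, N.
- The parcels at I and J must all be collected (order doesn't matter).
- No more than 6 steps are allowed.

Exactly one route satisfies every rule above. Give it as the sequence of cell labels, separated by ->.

The budget equals the shortest possible length, so every move has to be on a shortest route through the required cells.
Route from C: down 2 to K, left 2 to I, up 1 to D, right 1 to F — 6 moves in all.
Check: all required cells visited; 6 ≤ 6 moves.

C -> H -> K -> J -> I -> D -> F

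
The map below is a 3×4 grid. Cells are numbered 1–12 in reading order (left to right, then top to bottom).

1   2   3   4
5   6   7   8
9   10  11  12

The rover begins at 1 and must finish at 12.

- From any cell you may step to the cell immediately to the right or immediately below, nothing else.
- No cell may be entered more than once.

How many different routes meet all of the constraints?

A right/down-only route from 1 to 12 makes exactly 2 down-moves and 3 right-moves in some order.
With no other constraints that would be C(5,2) = 10 routes.
That gives 10 routes.

10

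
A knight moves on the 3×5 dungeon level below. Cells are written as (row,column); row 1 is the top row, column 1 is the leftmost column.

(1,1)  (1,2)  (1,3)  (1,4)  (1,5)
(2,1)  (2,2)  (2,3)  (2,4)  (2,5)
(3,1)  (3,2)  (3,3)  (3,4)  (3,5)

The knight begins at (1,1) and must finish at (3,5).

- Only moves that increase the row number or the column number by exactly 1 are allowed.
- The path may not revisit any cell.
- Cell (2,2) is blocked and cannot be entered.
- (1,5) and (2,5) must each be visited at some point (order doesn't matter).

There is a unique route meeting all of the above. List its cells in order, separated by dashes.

Moves only go right or down, so the column and row indices never decrease.
Route from (1,1): right 4 to (1,5), down 2 to (3,5) — 6 moves in all.
Check: all required cells visited.

(1,1) - (1,2) - (1,3) - (1,4) - (1,5) - (2,5) - (3,5)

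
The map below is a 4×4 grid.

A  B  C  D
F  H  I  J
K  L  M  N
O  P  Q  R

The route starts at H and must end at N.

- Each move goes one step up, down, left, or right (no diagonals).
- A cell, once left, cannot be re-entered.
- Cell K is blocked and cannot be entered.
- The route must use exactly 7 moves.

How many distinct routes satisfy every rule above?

Need simple routes of exactly 7 moves from H to N (Manhattan distance 3, so 2 moves are spent on a detour and 2 undoing it).
Enumerating: H B C I M Q R N | H B C D J I M N | H L P Q M I J N | H L M I C D J N | H F A B C I M N | H F A B C I J N | H F A B C D J N | H I M L P Q R N.
That gives 8 routes.

8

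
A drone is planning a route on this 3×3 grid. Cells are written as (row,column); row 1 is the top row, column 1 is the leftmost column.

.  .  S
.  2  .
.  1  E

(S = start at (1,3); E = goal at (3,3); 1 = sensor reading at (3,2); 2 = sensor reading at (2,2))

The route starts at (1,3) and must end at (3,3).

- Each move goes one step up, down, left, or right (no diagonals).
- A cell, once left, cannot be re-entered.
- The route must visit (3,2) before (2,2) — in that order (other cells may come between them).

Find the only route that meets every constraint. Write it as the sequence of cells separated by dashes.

The waypoints must appear in the order (3,2), (2,2), with no cell reused.
Route from (1,3): left 2 to (1,1), down 2 to (3,1), right 1 to (3,2), up 1 to (2,2), right 1 to (2,3), down 1 to (3,3) — 8 moves in all.
Check: order respected (1 at step 5, 2 at step 6).

(1,3) - (1,2) - (1,1) - (2,1) - (3,1) - (3,2) - (2,2) - (2,3) - (3,3)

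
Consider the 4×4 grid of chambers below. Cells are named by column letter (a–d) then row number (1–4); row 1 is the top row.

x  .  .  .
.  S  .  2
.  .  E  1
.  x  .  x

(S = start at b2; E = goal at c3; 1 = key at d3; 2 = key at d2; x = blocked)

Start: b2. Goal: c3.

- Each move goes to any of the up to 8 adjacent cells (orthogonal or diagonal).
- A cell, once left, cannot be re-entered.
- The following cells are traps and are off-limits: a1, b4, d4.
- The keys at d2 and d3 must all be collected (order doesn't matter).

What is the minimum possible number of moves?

4

Any route passes through d2 and d3 in some order between b2 and c3. Summing Chebyshev distances along each leg and taking the cheapest ordering (b2 → d3 → d2 → c3) gives a lower bound of 2 + 1 + 1 = 4 moves.
A route of 4 moves achieves this: b2 → c1 → d2 → d3 → c3.
Since 4 matches the lower bound, it is optimal.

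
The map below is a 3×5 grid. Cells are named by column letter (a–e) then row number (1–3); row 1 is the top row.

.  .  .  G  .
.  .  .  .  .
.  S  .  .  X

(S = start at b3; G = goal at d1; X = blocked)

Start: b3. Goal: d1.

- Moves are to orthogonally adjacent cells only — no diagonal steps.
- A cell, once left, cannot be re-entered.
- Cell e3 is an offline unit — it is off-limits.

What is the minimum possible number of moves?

The Manhattan distance from b3 to d1 is |3−1| + |2−4| = 4, so at least 4 moves are needed.
A route of 4 moves achieves this: b3 → b2 → b1 → c1 → d1.
Since 4 matches the lower bound, it is optimal.

4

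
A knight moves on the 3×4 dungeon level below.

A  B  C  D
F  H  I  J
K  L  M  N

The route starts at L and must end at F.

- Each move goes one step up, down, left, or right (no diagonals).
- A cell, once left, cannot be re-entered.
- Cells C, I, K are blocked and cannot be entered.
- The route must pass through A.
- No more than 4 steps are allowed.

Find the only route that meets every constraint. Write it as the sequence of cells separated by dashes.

L - H - B - A - F

The budget equals the shortest possible length, so every move has to be on a shortest route through the required cells.
Route from L: 2× up (reaching B), left to A, down to F — 4 moves in all.
Check: all required cells visited; 4 ≤ 4 moves.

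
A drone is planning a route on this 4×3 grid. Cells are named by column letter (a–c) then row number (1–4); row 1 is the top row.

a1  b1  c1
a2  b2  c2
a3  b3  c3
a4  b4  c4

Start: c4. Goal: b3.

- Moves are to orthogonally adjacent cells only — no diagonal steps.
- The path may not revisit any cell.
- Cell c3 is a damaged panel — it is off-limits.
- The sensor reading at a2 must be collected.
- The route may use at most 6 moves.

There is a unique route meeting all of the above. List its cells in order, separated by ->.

The budget equals the shortest possible length, so every move has to be on a shortest route through the required cells.
Route from c4: 2× left (reaching a4), 2× up (reaching a2), right to b2, down to b3 — 6 moves in all.
Check: all required cells visited; 6 ≤ 6 moves.

c4 -> b4 -> a4 -> a3 -> a2 -> b2 -> b3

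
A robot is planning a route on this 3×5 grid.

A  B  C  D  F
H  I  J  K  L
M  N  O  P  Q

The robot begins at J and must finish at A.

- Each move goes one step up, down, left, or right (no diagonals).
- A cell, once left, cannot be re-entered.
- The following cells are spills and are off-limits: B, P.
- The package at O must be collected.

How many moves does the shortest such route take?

Any route passes through O somewhere between J and A. Summing Manhattan distances along the two legs (J → O → A) gives a lower bound of 1 + 4 = 5 moves.
A route of 5 moves achieves this: J → O → N → I → H → A.
Since 5 matches the lower bound, it is optimal.

5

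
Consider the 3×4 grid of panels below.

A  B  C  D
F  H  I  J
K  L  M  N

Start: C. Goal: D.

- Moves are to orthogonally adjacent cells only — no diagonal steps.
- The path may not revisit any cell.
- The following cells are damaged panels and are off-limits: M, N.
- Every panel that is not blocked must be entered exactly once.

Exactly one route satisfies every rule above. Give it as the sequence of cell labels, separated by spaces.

Need to visit all 10 open cells exactly once, starting at C and ending at D.
Cell L has only two open neighbours (H and K), so the path must pass straight through it: one of those is the cell it's entered from and the other is where it exits.
Route from C: 2× left (reaching A), 2× down (reaching K), right to L, up to H, 2× right (reaching J), up to D — 9 moves in all.
Check: all 10 open cells covered.

C B A F K L H I J D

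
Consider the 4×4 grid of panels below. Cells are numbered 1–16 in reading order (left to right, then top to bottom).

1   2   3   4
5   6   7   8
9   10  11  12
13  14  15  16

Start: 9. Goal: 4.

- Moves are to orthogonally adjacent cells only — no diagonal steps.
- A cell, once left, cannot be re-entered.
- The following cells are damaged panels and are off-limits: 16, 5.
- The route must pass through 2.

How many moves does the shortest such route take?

5

Any route passes through 2 somewhere between 9 and 4. Summing Manhattan distances along the two legs (9 → 2 → 4) gives a lower bound of 3 + 2 = 5 moves.
A route of 5 moves achieves this: 9 → 10 → 6 → 2 → 3 → 4.
Since 5 matches the lower bound, it is optimal.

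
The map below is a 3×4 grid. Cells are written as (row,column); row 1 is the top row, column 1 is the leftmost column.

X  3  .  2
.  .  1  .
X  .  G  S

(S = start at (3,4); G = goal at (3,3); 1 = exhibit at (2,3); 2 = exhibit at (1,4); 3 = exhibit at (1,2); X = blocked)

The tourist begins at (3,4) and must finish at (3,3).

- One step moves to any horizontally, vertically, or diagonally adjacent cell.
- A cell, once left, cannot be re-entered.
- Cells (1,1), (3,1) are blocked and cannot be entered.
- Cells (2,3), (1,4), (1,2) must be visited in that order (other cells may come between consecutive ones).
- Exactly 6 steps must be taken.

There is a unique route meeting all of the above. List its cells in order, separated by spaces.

(3,4) (2,3) (1,4) (1,3) (1,2) (2,2) (3,3)

The waypoints must appear in the order (2,3), (1,4), (1,2), with no cell reused.
Route from (3,4): up-left to (2,3), up-right to (1,4), 2× left (reaching (1,2)), down to (2,2), down-right to (3,3) — 6 moves in all.
Check: order respected (1 at step 1, 2 at step 2, 3 at step 4); 6 moves as required.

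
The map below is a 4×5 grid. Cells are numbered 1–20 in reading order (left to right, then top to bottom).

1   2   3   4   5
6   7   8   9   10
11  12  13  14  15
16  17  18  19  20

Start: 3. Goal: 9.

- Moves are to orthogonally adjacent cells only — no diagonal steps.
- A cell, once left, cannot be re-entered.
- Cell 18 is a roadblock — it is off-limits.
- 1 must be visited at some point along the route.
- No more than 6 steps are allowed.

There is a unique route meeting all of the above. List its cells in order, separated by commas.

The budget equals the shortest possible length, so every move has to be on a shortest route through the required cells.
Route from 3: left 2 to 1, down 1 to 6, right 3 to 9 — 6 moves in all.
Check: all required cells visited; 6 ≤ 6 moves.

3, 2, 1, 6, 7, 8, 9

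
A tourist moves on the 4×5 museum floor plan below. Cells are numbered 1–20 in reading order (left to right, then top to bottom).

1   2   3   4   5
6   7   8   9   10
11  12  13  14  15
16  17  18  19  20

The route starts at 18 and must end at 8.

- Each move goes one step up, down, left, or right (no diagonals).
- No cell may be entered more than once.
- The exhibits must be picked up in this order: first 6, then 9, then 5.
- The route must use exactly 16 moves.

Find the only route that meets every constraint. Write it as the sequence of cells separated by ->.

18 -> 17 -> 16 -> 11 -> 6 -> 1 -> 2 -> 7 -> 12 -> 13 -> 14 -> 9 -> 10 -> 5 -> 4 -> 3 -> 8

The waypoints must appear in the order 6, 9, 5, with no cell reused.
Route from 18: 2× left (reaching 16), 3× up (reaching 1), right to 2, 2× down (reaching 12), 2× right (reaching 14), up to 9, right to 10, up to 5, 2× left (reaching 3), down to 8 — 16 moves in all.
Check: order respected (6 at step 4, 9 at step 11, 5 at step 13); 16 moves as required.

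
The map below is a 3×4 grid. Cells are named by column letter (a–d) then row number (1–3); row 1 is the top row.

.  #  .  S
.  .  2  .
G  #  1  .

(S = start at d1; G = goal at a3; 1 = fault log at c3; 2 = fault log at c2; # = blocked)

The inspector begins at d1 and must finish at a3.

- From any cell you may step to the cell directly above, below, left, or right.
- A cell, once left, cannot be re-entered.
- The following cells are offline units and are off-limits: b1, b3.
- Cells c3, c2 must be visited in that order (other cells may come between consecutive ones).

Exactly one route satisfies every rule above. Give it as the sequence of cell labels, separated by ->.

The waypoints must appear in the order c3, c2, with no cell reused.
Route from d1: 2× down (reaching d3), left to c3, up to c2, 2× left (reaching a2), down to a3 — 7 moves in all.
Check: order respected (1 at step 3, 2 at step 4).

d1 -> d2 -> d3 -> c3 -> c2 -> b2 -> a2 -> a3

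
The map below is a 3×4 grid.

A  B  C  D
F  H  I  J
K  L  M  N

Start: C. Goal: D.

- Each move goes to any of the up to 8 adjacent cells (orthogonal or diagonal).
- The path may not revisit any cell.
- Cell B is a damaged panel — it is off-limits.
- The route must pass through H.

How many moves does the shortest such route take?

3

Any route passes through H somewhere between C and D. Summing Chebyshev distances along the two legs (C → H → D) gives a lower bound of 1 + 2 = 3 moves.
A route of 3 moves achieves this: C → H → I → D.
Since 3 matches the lower bound, it is optimal.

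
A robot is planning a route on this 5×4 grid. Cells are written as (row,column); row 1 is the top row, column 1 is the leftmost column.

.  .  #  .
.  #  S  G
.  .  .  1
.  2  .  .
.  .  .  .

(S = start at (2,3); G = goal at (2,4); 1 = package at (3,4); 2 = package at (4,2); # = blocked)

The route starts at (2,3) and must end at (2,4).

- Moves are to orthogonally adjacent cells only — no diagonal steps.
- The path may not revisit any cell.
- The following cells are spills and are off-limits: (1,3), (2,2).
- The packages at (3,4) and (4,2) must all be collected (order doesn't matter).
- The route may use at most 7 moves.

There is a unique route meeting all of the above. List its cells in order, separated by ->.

The 7-move cap with required stops at (3,4), (4,2) leaves no slack for detours.
Route from (2,3): down 1 to (3,3), left 1 to (3,2), down 1 to (4,2), right 2 to (4,4), up 2 to (2,4) — 7 moves in all.
Check: all required cells visited; 7 ≤ 7 moves.

(2,3) -> (3,3) -> (3,2) -> (4,2) -> (4,3) -> (4,4) -> (3,4) -> (2,4)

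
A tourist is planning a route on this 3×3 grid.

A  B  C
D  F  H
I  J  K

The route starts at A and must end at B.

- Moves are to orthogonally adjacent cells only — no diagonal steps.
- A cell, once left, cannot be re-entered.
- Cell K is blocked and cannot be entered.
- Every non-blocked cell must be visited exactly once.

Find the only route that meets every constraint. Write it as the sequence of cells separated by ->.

A -> D -> I -> J -> F -> H -> C -> B

Need to visit all 8 open cells exactly once, starting at A and ending at B.
Cell C has only two open neighbours (H and B), so the path must pass straight through it: one of those is the cell it's entered from and the other is where it exits.
Route from A: 2× down (reaching I), right to J, up to F, right to H, up to C, left to B — 7 moves in all.
Check: all 8 open cells covered.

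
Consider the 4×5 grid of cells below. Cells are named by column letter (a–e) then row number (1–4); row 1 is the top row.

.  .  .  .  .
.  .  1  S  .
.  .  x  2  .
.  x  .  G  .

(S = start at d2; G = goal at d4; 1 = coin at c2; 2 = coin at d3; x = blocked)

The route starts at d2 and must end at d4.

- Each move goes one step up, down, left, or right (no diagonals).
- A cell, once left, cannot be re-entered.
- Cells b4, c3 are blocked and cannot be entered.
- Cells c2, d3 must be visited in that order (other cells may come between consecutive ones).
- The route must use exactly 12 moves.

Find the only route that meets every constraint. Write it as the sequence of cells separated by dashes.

d2 - c2 - b2 - a2 - a1 - b1 - c1 - d1 - e1 - e2 - e3 - d3 - d4

The waypoints must appear in the order c2, d3, with no cell reused.
Route from d2: left 3 to a2, up 1 to a1, right 4 to e1, down 2 to e3, left 1 to d3, down 1 to d4 — 12 moves in all.
Check: order respected (1 at step 1, 2 at step 11); 12 moves as required.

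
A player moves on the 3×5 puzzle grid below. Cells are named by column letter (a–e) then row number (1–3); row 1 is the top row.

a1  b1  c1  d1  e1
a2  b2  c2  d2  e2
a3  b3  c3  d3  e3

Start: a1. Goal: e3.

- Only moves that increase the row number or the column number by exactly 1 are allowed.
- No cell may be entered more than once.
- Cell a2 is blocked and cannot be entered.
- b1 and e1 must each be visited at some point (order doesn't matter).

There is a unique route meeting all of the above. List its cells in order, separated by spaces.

Moves only go right or down, so the column and row indices never decrease.
Route from a1: right 4 to e1, down 2 to e3 — 6 moves in all.
Check: all required cells visited.

a1 b1 c1 d1 e1 e2 e3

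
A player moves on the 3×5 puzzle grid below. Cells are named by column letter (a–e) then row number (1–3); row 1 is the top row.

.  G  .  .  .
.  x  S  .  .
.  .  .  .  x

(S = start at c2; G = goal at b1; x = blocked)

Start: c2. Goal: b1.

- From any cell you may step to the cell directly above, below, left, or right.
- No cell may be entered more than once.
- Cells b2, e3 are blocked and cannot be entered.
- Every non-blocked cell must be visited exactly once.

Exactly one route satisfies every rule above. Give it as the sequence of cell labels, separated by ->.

c2 -> c1 -> d1 -> e1 -> e2 -> d2 -> d3 -> c3 -> b3 -> a3 -> a2 -> a1 -> b1

Need to visit all 13 open cells exactly once, starting at c2 and ending at b1.
Cell a2 has only two open neighbours (a1 and a3), so the path must pass straight through it: one of those is the cell it's entered from and the other is where it exits.
Route from c2: up to c1, 2× right (reaching e1), down to e2, left to d2, down to d3, 3× left (reaching a3), 2× up (reaching a1), right to b1 — 12 moves in all.
Check: all 13 open cells covered.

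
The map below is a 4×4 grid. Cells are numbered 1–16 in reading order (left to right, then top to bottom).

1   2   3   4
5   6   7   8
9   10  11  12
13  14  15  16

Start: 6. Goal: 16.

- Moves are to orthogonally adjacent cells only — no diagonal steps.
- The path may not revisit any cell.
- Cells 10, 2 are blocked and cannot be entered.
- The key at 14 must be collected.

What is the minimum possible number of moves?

Any route passes through 14 somewhere between 6 and 16. Summing Manhattan distances along the two legs (6 → 14 → 16) gives a lower bound of 2 + 2 = 4 moves.
That bound ignores the blocked cells. Measuring each leg by the fewest moves that actually steer around them (6→14: 4; 14→16: 2) raises the lower bound to 6.
A route of 6 moves exists: 6 → 5 → 9 → 13 → 14 → 15 → 16.
Since 6 matches that lower bound, it is optimal.

6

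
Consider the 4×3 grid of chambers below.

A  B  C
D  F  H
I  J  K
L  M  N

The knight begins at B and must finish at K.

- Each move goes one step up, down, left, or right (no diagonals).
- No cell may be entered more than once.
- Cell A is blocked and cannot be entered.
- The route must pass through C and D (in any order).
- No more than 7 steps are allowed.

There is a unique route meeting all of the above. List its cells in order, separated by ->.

The 7-move cap with required stops at C, D leaves no slack for detours.
Route from B: right 1 to C, down 1 to H, left 2 to D, down 1 to I, right 2 to K — 7 moves in all.
Check: all required cells visited; 7 ≤ 7 moves.

B -> C -> H -> F -> D -> I -> J -> K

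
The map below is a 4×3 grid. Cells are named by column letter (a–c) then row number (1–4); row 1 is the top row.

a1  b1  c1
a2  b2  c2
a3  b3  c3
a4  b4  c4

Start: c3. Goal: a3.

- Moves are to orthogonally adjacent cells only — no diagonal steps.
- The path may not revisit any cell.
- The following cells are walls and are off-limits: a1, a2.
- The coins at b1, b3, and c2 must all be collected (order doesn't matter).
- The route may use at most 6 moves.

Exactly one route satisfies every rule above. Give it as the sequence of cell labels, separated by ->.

c3 -> c2 -> c1 -> b1 -> b2 -> b3 -> a3

Any route must reach b1, b3, and c2 and still end at a3 within 6 moves, so the order of the required stops is forced.
Route from c3: up 2 to c1, left 1 to b1, down 2 to b3, left 1 to a3 — 6 moves in all.
Check: all required cells visited; 6 ≤ 6 moves.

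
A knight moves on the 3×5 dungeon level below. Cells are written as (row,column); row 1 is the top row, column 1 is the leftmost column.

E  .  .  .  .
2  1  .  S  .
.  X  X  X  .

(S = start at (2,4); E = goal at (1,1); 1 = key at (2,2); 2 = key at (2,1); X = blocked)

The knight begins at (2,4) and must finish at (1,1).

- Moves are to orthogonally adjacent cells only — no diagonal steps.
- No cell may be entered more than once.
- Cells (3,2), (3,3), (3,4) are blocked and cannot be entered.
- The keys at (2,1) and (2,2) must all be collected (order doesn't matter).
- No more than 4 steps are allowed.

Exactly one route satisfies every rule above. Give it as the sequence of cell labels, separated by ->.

Any route must reach (2,1) and (2,2) and still end at (1,1) within 4 moves, so the order of the required stops is forced.
Route from (2,4): 3× left (reaching (2,1)), up to (1,1) — 4 moves in all.
Check: all required cells visited; 4 ≤ 4 moves.

(2,4) -> (2,3) -> (2,2) -> (2,1) -> (1,1)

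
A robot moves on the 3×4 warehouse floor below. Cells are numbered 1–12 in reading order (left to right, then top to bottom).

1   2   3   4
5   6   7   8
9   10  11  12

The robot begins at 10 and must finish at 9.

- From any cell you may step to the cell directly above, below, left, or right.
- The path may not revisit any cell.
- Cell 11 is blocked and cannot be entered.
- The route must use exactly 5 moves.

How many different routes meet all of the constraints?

Need simple routes of exactly 5 moves from 10 to 9 (Manhattan distance 1, so 2 moves are spent on a detour and 2 undoing it).
Enumerating: 10 6 2 1 5 9.
That gives 1 route.

1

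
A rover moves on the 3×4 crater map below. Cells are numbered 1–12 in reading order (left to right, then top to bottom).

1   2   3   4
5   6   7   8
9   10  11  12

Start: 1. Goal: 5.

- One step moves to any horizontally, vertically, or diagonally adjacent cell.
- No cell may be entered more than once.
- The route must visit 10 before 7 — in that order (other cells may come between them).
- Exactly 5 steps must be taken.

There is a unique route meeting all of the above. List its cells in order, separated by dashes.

1 - 6 - 10 - 7 - 2 - 5

The waypoints must appear in the order 10, 7, with no cell reused.
Route from 1: down-right to 6, down to 10, up-right to 7, up-left to 2, down-left to 5 — 5 moves in all.
Check: order respected (10 at step 2, 7 at step 3); 5 moves as required.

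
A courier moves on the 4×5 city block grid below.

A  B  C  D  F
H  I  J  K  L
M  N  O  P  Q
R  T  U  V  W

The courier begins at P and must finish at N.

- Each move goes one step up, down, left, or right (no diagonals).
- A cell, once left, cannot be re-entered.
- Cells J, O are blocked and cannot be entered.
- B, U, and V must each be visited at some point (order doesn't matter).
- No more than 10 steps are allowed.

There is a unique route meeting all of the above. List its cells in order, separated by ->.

Any route must reach B, U, and V and still end at N within 10 moves, so the order of the required stops is forced.
Route from P: down 1 to V, left 3 to R, up 3 to A, right 1 to B, down 2 to N — 10 moves in all.
Check: all required cells visited; 10 ≤ 10 moves.

P -> V -> U -> T -> R -> M -> H -> A -> B -> I -> N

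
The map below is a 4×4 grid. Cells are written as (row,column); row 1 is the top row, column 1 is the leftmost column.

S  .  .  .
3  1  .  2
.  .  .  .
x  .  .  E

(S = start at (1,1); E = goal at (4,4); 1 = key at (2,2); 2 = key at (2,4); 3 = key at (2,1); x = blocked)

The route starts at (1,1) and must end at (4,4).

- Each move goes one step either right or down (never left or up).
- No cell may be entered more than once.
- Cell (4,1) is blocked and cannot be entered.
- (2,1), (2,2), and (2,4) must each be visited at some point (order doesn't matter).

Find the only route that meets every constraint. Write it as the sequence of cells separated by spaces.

(1,1) (2,1) (2,2) (2,3) (2,4) (3,4) (4,4)

Moves only go right or down, so the column and row indices never decrease.
Route from (1,1): down to (2,1), 3× right (reaching (2,4)), 2× down (reaching (4,4)) — 6 moves in all.
Check: all required cells visited.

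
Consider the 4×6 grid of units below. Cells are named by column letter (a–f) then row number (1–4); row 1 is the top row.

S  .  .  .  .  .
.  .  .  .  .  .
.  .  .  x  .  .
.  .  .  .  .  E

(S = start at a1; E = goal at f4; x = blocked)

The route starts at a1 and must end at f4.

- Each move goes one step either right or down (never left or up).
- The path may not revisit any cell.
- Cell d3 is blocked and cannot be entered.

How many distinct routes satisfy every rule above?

26

A right/down-only route from a1 to f4 makes exactly 3 down-moves and 5 right-moves in some order.
With no other constraints that would be C(8,3) = 56 routes.
Subtract routes through each blocked cell (inclusion–exclusion for overlaps): − through d3: 30 → 26.
That gives 26 routes.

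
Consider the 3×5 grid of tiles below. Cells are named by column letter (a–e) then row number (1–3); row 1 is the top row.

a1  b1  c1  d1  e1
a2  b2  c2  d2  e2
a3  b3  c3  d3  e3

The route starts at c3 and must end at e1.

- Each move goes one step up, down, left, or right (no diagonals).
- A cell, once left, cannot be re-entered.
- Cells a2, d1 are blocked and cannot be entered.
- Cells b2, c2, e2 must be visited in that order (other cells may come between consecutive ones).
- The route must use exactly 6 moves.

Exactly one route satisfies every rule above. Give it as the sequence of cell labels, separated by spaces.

c3 b3 b2 c2 d2 e2 e1

The waypoints must appear in the order b2, c2, e2, with no cell reused.
Route from c3: left to b3, up to b2, 3× right (reaching e2), up to e1 — 6 moves in all.
Check: order respected (b2 at step 2, c2 at step 3, e2 at step 5); 6 moves as required.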